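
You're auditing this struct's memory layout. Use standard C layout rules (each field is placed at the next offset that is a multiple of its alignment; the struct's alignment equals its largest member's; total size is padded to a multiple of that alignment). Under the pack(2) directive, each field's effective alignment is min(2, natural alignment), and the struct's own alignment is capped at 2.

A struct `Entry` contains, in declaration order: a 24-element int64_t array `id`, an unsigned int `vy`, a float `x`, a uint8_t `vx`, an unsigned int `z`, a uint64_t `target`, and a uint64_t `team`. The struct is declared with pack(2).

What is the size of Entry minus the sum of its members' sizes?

@0: id [192B, align 2] → 192
@192: vy [4B, align 2] → 196
@196: x [4B, align 2] → 200
@200: vx [1B, align 1] → 201
+1 pad (align 2)
@202: z [4B, align 2] → 206
@206: target [8B, align 2] → 214
@214: team [8B, align 2] → 222
size 222, align 2
data bytes 221, size 222 → padding 1

1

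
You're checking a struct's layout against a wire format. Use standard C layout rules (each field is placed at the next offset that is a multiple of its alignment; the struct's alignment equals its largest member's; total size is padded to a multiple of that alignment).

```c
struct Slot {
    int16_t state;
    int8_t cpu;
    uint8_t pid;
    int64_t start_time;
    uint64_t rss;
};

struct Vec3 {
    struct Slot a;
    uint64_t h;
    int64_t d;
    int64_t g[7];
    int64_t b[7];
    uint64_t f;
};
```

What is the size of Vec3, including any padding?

160

Slot: 0..2  state  (2B, 2-aligned); 2..3  cpu  (1B, 1-aligned); 3..4  pid  (1B, 1-aligned); 4..8  -- padding (4B); 8..16  start_time  (8B, 8-aligned); 16..24  rss  (8B, 8-aligned); sizeof = 24, alignof = 8
0..24  a  (24B, 8-aligned)
24..32  h  (8B, 8-aligned)
32..40  d  (8B, 8-aligned)
40..96  g  (56B, 8-aligned)
96..152  b  (56B, 8-aligned)
152..160  f  (8B, 8-aligned)
sizeof = 160, alignof = 8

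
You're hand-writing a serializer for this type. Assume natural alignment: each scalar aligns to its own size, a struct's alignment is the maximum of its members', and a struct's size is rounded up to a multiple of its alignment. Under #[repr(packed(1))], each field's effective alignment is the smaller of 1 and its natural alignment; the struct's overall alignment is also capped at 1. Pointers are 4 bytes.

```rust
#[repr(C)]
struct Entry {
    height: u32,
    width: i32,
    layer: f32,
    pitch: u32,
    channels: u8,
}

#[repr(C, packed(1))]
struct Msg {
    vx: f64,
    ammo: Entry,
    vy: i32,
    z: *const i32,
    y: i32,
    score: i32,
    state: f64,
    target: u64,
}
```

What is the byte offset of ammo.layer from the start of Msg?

Entry: @0: height [4B, align 4] → 4; @4: width [4B, align 4] → 8; @8: layer [4B, align 4] → 12; @12: pitch [4B, align 4] → 16; @16: channels [1B, align 1] → 17; +3 tail pad (align 4); size 20, align 4
@0: vx [8B, align 1] → 8
@8: ammo [20B, align 1] → 28
within Entry: layer at 8
8 + 8 = 16

16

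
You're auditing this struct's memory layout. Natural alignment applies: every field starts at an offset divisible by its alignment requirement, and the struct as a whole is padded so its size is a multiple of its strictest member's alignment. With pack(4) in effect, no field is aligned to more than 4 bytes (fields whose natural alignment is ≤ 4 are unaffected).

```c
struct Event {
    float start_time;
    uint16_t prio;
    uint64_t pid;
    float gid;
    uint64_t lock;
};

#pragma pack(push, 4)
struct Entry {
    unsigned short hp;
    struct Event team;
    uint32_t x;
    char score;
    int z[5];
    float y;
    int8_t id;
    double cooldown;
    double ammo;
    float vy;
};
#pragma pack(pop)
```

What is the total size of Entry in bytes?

Event: @0: start_time [4B, align 4] → 4; @4: prio [2B, align 2] → 6; +2 pad (align 8); @8: pid [8B, align 8] → 16; @16: gid [4B, align 4] → 20; +4 pad (align 8); @24: lock [8B, align 8] → 32; size 32, align 8
@0: hp [2B, align 2] → 2
+2 pad (align 4)
@4: team [32B, align 4] → 36
@36: x [4B, align 4] → 40
@40: score [1B, align 1] → 41
+3 pad (align 4)
@44: z [20B, align 4] → 64
@64: y [4B, align 4] → 68
@68: id [1B, align 1] → 69
+3 pad (align 4)
@72: cooldown [8B, align 4] → 80
@80: ammo [8B, align 4] → 88
@88: vy [4B, align 4] → 92
size 92, align 4

92 bytes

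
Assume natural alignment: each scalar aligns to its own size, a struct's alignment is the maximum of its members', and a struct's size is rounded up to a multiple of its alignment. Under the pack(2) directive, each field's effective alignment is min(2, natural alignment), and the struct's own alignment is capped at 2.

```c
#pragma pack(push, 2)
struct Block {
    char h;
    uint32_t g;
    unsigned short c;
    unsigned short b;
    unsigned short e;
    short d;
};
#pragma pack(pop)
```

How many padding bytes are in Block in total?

1

@0: h [1B, align 1] → 1
+1 pad (align 2)
@2: g [4B, align 2] → 6
@6: c [2B, align 2] → 8
@8: b [2B, align 2] → 10
@10: e [2B, align 2] → 12
@12: d [2B, align 2] → 14
size 14, align 2
data bytes 13, size 14 → padding 1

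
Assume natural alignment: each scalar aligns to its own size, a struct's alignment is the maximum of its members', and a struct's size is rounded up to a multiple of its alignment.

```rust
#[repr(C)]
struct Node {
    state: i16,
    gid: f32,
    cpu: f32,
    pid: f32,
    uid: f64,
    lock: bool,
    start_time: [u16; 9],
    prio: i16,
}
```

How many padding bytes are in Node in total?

5

state at 0 (size 2, align 2) → ends 2
pad 2 to align 4 for gid
gid at 4 (size 4, align 4) → ends 8
cpu at 8 (size 4, align 4) → ends 12
pid at 12 (size 4, align 4) → ends 16
uid at 16 (size 8, align 8) → ends 24
lock at 24 (size 1, align 1) → ends 25
pad 1 to align 2 for start_time
start_time at 26 (size 18, align 2) → ends 44
prio at 44 (size 2, align 2) → ends 46
tail pad 2 to reach multiple of 8
total 48 bytes, alignment 8
data bytes 43, size 48 → padding 5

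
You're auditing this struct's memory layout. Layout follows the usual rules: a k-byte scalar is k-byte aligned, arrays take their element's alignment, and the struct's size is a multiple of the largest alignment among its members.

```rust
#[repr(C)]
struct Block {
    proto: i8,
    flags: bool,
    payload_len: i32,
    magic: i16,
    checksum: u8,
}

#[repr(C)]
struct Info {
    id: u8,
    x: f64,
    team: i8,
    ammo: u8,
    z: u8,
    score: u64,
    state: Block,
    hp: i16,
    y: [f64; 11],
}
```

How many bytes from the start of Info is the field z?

18

Block: proto at 0 (size 1, align 1) → ends 1; flags at 1 (size 1, align 1) → ends 2; pad 2 to align 4 for payload_len; payload_len at 4 (size 4, align 4) → ends 8; magic at 8 (size 2, align 2) → ends 10; checksum at 10 (size 1, align 1) → ends 11; tail pad 1 to reach multiple of 4; total 12 bytes, alignment 4
id at 0 (size 1, align 1) → ends 1
pad 7 to align 8 for x
x at 8 (size 8, align 8) → ends 16
team at 16 (size 1, align 1) → ends 17
ammo at 17 (size 1, align 1) → ends 18
z at 18 (size 1, align 1) → ends 19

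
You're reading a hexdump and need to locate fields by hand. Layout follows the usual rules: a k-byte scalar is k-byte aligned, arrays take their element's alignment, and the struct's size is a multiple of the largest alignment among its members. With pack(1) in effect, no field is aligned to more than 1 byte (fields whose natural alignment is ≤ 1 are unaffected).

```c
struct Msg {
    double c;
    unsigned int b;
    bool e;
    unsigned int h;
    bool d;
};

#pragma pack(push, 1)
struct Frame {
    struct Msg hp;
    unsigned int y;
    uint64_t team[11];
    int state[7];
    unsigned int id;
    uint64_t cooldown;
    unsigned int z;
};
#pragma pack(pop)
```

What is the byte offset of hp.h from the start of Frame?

Msg: c at 0 (size 8, align 8) → ends 8; b at 8 (size 4, align 4) → ends 12; e at 12 (size 1, align 1) → ends 13; pad 3 to align 4 for h; h at 16 (size 4, align 4) → ends 20; d at 20 (size 1, align 1) → ends 21; tail pad 3 to reach multiple of 8; total 24 bytes, alignment 8
hp at 0 (size 24, align 1) → ends 24
within Msg: h at 16
0 + 16 = 16

16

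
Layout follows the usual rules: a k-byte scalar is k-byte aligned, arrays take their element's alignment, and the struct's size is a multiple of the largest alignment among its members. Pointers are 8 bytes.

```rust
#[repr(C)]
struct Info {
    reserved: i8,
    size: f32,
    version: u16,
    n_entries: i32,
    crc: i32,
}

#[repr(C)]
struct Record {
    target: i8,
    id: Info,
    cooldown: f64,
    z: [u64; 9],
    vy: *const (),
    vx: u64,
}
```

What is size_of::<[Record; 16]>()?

Info: @0: reserved [1B, align 1] → 1; +3 pad (align 4); @4: size [4B, align 4] → 8; @8: version [2B, align 2] → 10; +2 pad (align 4); @12: n_entries [4B, align 4] → 16; @16: crc [4B, align 4] → 20; size 20, align 4
@0: target [1B, align 1] → 1
+3 pad (align 4)
@4: id [20B, align 4] → 24
@24: cooldown [8B, align 8] → 32
@32: z [72B, align 8] → 104
@104: vy [8B, align 8] → 112
@112: vx [8B, align 8] → 120
size 120, align 8
array of 16: 16 × 120 = 1920

1920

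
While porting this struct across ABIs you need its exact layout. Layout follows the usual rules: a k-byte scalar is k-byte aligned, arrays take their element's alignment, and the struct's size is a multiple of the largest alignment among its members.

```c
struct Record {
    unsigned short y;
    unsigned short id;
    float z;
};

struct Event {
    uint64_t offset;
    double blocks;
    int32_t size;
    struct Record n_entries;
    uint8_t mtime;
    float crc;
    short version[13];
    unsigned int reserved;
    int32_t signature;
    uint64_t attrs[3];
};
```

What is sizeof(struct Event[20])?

Record: y at 0 (size 2, align 2) → ends 2; id at 2 (size 2, align 2) → ends 4; z at 4 (size 4, align 4) → ends 8; total 8 bytes, alignment 4
offset at 0 (size 8, align 8) → ends 8
blocks at 8 (size 8, align 8) → ends 16
size at 16 (size 4, align 4) → ends 20
n_entries at 20 (size 8, align 4) → ends 28
mtime at 28 (size 1, align 1) → ends 29
pad 3 to align 4 for crc
crc at 32 (size 4, align 4) → ends 36
version at 36 (size 26, align 2) → ends 62
pad 2 to align 4 for reserved
reserved at 64 (size 4, align 4) → ends 68
signature at 68 (size 4, align 4) → ends 72
attrs at 72 (size 24, align 8) → ends 96
total 96 bytes, alignment 8
array of 20: 20 × 96 = 1920

1920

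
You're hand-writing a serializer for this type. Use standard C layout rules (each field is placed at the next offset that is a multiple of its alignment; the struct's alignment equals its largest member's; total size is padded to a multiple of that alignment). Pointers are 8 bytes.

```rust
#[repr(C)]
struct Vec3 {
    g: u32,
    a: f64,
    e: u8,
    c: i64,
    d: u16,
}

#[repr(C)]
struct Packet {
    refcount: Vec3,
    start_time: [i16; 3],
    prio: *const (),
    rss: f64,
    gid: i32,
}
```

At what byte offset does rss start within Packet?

56

Vec3: @0: g [4B, align 4] → 4; +4 pad (align 8); @8: a [8B, align 8] → 16; @16: e [1B, align 1] → 17; +7 pad (align 8); @24: c [8B, align 8] → 32; @32: d [2B, align 2] → 34; +6 tail pad (align 8); size 40, align 8
@0: refcount [40B, align 8] → 40
@40: start_time [6B, align 2] → 46
+2 pad (align 8)
@48: prio [8B, align 8] → 56
@56: rss [8B, align 8] → 64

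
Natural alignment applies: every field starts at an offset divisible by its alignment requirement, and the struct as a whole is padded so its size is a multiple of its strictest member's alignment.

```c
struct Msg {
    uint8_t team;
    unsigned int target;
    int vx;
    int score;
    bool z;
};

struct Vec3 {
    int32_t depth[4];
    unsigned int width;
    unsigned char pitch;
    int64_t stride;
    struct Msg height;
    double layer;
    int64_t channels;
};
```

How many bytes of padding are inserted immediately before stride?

Msg: 0..1  team  (1B, 1-aligned); 1..4  -- padding (3B); 4..8  target  (4B, 4-aligned); 8..12  vx  (4B, 4-aligned); 12..16  score  (4B, 4-aligned); 16..17  z  (1B, 1-aligned); 17..20  -- tail padding (3B); sizeof = 20, alignof = 4
0..16  depth  (16B, 4-aligned)
16..20  width  (4B, 4-aligned)
20..21  pitch  (1B, 1-aligned)
21..24  -- padding (3B)
24..32  stride  (8B, 8-aligned)

3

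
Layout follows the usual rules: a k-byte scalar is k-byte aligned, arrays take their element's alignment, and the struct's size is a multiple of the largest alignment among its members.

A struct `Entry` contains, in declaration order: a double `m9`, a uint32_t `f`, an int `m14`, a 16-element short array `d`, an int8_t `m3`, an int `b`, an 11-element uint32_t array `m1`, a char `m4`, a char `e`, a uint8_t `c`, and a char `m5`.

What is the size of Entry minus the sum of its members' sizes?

3

0..8  m9  (8B, 8-aligned)
8..12  f  (4B, 4-aligned)
12..16  m14  (4B, 4-aligned)
16..48  d  (32B, 2-aligned)
48..49  m3  (1B, 1-aligned)
49..52  -- padding (3B)
52..56  b  (4B, 4-aligned)
56..100  m1  (44B, 4-aligned)
100..101  m4  (1B, 1-aligned)
101..102  e  (1B, 1-aligned)
102..103  c  (1B, 1-aligned)
103..104  m5  (1B, 1-aligned)
sizeof = 104, alignof = 8
data bytes 101, size 104 → padding 3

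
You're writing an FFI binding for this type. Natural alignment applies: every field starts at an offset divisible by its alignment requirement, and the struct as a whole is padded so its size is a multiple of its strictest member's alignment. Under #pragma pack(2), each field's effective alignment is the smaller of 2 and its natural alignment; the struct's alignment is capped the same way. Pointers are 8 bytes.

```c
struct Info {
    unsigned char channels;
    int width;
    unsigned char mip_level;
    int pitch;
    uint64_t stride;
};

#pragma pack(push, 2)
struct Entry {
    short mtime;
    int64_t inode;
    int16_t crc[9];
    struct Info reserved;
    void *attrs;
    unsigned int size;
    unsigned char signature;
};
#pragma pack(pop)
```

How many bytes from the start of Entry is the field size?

60

Info: @0: channels [1B, align 1] → 1; +3 pad (align 4); @4: width [4B, align 4] → 8; @8: mip_level [1B, align 1] → 9; +3 pad (align 4); @12: pitch [4B, align 4] → 16; @16: stride [8B, align 8] → 24; size 24, align 8
@0: mtime [2B, align 2] → 2
@2: inode [8B, align 2] → 10
@10: crc [18B, align 2] → 28
@28: reserved [24B, align 2] → 52
@52: attrs [8B, align 2] → 60
@60: size [4B, align 2] → 64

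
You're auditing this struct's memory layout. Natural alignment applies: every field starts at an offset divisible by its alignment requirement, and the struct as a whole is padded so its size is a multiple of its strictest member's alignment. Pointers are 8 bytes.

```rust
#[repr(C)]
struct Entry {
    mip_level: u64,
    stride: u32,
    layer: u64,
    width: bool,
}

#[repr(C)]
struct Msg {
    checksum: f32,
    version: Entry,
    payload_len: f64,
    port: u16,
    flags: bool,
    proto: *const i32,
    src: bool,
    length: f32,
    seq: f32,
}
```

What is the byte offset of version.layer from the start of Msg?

24

Entry: mip_level at 0 (size 8, align 8) → ends 8; stride at 8 (size 4, align 4) → ends 12; pad 4 to align 8 for layer; layer at 16 (size 8, align 8) → ends 24; width at 24 (size 1, align 1) → ends 25; tail pad 7 to reach multiple of 8; total 32 bytes, alignment 8
checksum at 0 (size 4, align 4) → ends 4
pad 4 to align 8 for version
version at 8 (size 32, align 8) → ends 40
within Entry: layer at 16
8 + 16 = 24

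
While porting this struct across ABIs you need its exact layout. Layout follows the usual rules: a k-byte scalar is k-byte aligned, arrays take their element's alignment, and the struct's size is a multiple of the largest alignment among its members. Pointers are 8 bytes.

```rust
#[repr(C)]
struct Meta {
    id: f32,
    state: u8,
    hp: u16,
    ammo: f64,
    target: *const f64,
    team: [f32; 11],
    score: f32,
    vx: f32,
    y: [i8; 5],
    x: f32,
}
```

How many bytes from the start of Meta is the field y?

id at 0 (size 4, align 4) → ends 4
state at 4 (size 1, align 1) → ends 5
pad 1 to align 2 for hp
hp at 6 (size 2, align 2) → ends 8
ammo at 8 (size 8, align 8) → ends 16
target at 16 (size 8, align 8) → ends 24
team at 24 (size 44, align 4) → ends 68
score at 68 (size 4, align 4) → ends 72
vx at 72 (size 4, align 4) → ends 76
y at 76 (size 5, align 1) → ends 81

76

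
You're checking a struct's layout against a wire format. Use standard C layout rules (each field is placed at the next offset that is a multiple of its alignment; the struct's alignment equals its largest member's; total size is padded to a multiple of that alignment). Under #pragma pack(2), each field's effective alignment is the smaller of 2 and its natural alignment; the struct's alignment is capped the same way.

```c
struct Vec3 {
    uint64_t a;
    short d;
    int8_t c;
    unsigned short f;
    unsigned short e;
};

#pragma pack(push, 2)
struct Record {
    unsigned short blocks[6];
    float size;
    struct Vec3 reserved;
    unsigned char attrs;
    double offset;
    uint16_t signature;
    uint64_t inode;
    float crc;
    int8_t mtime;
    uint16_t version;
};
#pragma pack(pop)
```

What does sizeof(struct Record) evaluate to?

Vec3: a at 0 (size 8, align 8) → ends 8; d at 8 (size 2, align 2) → ends 10; c at 10 (size 1, align 1) → ends 11; pad 1 to align 2 for f; f at 12 (size 2, align 2) → ends 14; e at 14 (size 2, align 2) → ends 16; total 16 bytes, alignment 8
blocks at 0 (size 12, align 2) → ends 12
size at 12 (size 4, align 2) → ends 16
reserved at 16 (size 16, align 2) → ends 32
attrs at 32 (size 1, align 1) → ends 33
pad 1 to align 2 for offset
offset at 34 (size 8, align 2) → ends 42
signature at 42 (size 2, align 2) → ends 44
inode at 44 (size 8, align 2) → ends 52
crc at 52 (size 4, align 2) → ends 56
mtime at 56 (size 1, align 1) → ends 57
pad 1 to align 2 for version
version at 58 (size 2, align 2) → ends 60
total 60 bytes, alignment 2

60 bytes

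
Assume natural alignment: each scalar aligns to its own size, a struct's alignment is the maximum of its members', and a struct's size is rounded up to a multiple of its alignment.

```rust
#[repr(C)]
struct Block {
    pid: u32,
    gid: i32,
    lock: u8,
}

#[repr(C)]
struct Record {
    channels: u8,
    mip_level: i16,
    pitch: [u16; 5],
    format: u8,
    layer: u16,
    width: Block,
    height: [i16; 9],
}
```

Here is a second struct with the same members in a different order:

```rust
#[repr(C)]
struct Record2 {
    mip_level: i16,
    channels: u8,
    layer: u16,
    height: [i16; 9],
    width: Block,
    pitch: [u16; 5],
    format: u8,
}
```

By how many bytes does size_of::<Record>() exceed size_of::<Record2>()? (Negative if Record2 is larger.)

Block: @0: pid [4B, align 4] → 4; @4: gid [4B, align 4] → 8; @8: lock [1B, align 1] → 9; +3 tail pad (align 4); size 12, align 4
@0: channels [1B, align 1] → 1
+1 pad (align 2)
@2: mip_level [2B, align 2] → 4
@4: pitch [10B, align 2] → 14
@14: format [1B, align 1] → 15
+1 pad (align 2)
@16: layer [2B, align 2] → 18
+2 pad (align 4)
@20: width [12B, align 4] → 32
@32: height [18B, align 2] → 50
+2 tail pad (align 4)
size 52, align 4
— Record2 —
@0: mip_level [2B, align 2] → 2
@2: channels [1B, align 1] → 3
+1 pad (align 2)
@4: layer [2B, align 2] → 6
@6: height [18B, align 2] → 24
@24: width [12B, align 4] → 36
@36: pitch [10B, align 2] → 46
@46: format [1B, align 1] → 47
+1 tail pad (align 4)
size 48, align 4
52 − 48 = 4

4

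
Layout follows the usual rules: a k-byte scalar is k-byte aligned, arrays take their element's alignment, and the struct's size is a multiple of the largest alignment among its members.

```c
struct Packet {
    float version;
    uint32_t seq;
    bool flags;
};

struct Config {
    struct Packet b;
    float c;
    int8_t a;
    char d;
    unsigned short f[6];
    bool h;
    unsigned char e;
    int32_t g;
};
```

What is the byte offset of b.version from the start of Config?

Packet: @0: version [4B, align 4] → 4; @4: seq [4B, align 4] → 8; @8: flags [1B, align 1] → 9; +3 tail pad (align 4); size 12, align 4
@0: b [12B, align 4] → 12
within Packet: version at 0
0 + 0 = 0

0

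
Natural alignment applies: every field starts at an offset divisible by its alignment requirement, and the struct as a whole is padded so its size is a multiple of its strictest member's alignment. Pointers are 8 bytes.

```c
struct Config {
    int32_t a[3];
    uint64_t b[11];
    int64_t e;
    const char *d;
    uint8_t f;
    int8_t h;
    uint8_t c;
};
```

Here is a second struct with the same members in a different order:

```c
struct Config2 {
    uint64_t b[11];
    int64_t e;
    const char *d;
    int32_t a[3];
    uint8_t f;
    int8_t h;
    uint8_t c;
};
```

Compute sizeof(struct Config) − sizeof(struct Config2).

@0: a [12B, align 4] → 12
+4 pad (align 8)
@16: b [88B, align 8] → 104
@104: e [8B, align 8] → 112
@112: d [8B, align 8] → 120
@120: f [1B, align 1] → 121
@121: h [1B, align 1] → 122
@122: c [1B, align 1] → 123
+5 tail pad (align 8)
size 128, align 8
— Config2 —
@0: b [88B, align 8] → 88
@88: e [8B, align 8] → 96
@96: d [8B, align 8] → 104
@104: a [12B, align 4] → 116
@116: f [1B, align 1] → 117
@117: h [1B, align 1] → 118
@118: c [1B, align 1] → 119
+1 tail pad (align 8)
size 120, align 8
128 − 120 = 8

8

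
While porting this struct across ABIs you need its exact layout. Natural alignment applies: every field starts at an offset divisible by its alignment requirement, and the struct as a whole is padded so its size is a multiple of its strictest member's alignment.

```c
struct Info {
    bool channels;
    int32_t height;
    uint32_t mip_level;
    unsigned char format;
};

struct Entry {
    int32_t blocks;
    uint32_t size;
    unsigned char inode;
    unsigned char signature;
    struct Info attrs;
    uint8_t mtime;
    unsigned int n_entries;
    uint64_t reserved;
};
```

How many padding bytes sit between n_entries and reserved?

Info: channels at 0 (size 1, align 1) → ends 1; pad 3 to align 4 for height; height at 4 (size 4, align 4) → ends 8; mip_level at 8 (size 4, align 4) → ends 12; format at 12 (size 1, align 1) → ends 13; tail pad 3 to reach multiple of 4; total 16 bytes, alignment 4
blocks at 0 (size 4, align 4) → ends 4
size at 4 (size 4, align 4) → ends 8
inode at 8 (size 1, align 1) → ends 9
signature at 9 (size 1, align 1) → ends 10
pad 2 to align 4 for attrs
attrs at 12 (size 16, align 4) → ends 28
mtime at 28 (size 1, align 1) → ends 29
pad 3 to align 4 for n_entries
n_entries at 32 (size 4, align 4) → ends 36
pad 4 to align 8 for reserved
reserved at 40 (size 8, align 8) → ends 48

4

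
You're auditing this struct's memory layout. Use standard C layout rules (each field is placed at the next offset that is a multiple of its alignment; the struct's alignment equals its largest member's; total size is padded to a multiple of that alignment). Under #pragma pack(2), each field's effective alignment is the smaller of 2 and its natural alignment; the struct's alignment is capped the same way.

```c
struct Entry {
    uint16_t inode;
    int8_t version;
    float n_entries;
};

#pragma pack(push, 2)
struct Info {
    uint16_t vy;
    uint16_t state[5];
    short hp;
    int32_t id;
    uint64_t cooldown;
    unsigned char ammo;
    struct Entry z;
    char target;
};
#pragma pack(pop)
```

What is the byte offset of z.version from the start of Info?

30

Entry: inode at 0 (size 2, align 2) → ends 2; version at 2 (size 1, align 1) → ends 3; pad 1 to align 4 for n_entries; n_entries at 4 (size 4, align 4) → ends 8; total 8 bytes, alignment 4
vy at 0 (size 2, align 2) → ends 2
state at 2 (size 10, align 2) → ends 12
hp at 12 (size 2, align 2) → ends 14
id at 14 (size 4, align 2) → ends 18
cooldown at 18 (size 8, align 2) → ends 26
ammo at 26 (size 1, align 1) → ends 27
pad 1 to align 2 for z
z at 28 (size 8, align 2) → ends 36
within Entry: version at 2
28 + 2 = 30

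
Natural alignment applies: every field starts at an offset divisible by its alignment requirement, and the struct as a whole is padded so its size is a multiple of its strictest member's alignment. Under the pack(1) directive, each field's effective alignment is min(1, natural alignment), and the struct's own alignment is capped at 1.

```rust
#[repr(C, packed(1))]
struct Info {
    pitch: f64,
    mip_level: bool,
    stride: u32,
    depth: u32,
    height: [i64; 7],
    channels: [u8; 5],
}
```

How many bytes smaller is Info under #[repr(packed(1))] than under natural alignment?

natural layout:
  0..8  pitch  (8B, 8-aligned)
  8..9  mip_level  (1B, 1-aligned)
  9..12  -- padding (3B)
  12..16  stride  (4B, 4-aligned)
  16..20  depth  (4B, 4-aligned)
  20..24  -- padding (4B)
  24..80  height  (56B, 8-aligned)
  80..85  channels  (5B, 1-aligned)
  85..88  -- tail padding (3B)
  sizeof = 88, alignof = 8
packed(1) layout:
  0..8  pitch  (8B, 1-aligned)
  8..9  mip_level  (1B, 1-aligned)
  9..13  stride  (4B, 1-aligned)
  13..17  depth  (4B, 1-aligned)
  17..73  height  (56B, 1-aligned)
  73..78  channels  (5B, 1-aligned)
  sizeof = 78, alignof = 1
88 − 78 = 10

10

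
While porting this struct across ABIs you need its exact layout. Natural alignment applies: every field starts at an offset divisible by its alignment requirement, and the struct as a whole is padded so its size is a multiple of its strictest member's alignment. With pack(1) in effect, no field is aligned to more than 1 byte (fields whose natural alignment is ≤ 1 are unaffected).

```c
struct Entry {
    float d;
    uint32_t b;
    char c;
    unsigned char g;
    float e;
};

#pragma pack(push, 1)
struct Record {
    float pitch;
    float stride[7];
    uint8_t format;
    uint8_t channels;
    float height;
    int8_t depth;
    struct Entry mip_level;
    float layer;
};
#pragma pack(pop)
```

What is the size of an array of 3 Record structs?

Entry: d at 0 (size 4, align 4) → ends 4; b at 4 (size 4, align 4) → ends 8; c at 8 (size 1, align 1) → ends 9; g at 9 (size 1, align 1) → ends 10; pad 2 to align 4 for e; e at 12 (size 4, align 4) → ends 16; total 16 bytes, alignment 4
pitch at 0 (size 4, align 1) → ends 4
stride at 4 (size 28, align 1) → ends 32
format at 32 (size 1, align 1) → ends 33
channels at 33 (size 1, align 1) → ends 34
height at 34 (size 4, align 1) → ends 38
depth at 38 (size 1, align 1) → ends 39
mip_level at 39 (size 16, align 1) → ends 55
layer at 55 (size 4, align 1) → ends 59
total 59 bytes, alignment 1
array of 3: 3 × 59 = 177

177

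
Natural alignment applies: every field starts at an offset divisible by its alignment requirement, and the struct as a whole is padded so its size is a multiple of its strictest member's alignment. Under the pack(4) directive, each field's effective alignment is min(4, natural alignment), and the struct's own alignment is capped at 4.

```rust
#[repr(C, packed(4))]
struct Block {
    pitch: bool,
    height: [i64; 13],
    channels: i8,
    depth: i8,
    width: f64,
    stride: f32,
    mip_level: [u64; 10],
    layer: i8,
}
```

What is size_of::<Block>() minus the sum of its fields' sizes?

@0: pitch [1B, align 1] → 1
+3 pad (align 4)
@4: height [104B, align 4] → 108
@108: channels [1B, align 1] → 109
@109: depth [1B, align 1] → 110
+2 pad (align 4)
@112: width [8B, align 4] → 120
@120: stride [4B, align 4] → 124
@124: mip_level [80B, align 4] → 204
@204: layer [1B, align 1] → 205
+3 tail pad (align 4)
size 208, align 4
data bytes 200, size 208 → padding 8

8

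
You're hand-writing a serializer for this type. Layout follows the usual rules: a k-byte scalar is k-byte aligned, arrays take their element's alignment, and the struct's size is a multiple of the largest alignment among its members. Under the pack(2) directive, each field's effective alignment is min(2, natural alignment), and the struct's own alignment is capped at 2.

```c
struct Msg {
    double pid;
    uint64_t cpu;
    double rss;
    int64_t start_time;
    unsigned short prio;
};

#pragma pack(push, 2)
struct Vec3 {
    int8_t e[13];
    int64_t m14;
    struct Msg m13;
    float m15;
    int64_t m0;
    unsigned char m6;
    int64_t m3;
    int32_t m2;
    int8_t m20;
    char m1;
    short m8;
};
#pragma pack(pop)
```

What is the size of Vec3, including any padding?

Msg: @0: pid [8B, align 8] → 8; @8: cpu [8B, align 8] → 16; @16: rss [8B, align 8] → 24; @24: start_time [8B, align 8] → 32; @32: prio [2B, align 2] → 34; +6 tail pad (align 8); size 40, align 8
@0: e [13B, align 1] → 13
+1 pad (align 2)
@14: m14 [8B, align 2] → 22
@22: m13 [40B, align 2] → 62
@62: m15 [4B, align 2] → 66
@66: m0 [8B, align 2] → 74
@74: m6 [1B, align 1] → 75
+1 pad (align 2)
@76: m3 [8B, align 2] → 84
@84: m2 [4B, align 2] → 88
@88: m20 [1B, align 1] → 89
@89: m1 [1B, align 1] → 90
@90: m8 [2B, align 2] → 92
size 92, align 2

92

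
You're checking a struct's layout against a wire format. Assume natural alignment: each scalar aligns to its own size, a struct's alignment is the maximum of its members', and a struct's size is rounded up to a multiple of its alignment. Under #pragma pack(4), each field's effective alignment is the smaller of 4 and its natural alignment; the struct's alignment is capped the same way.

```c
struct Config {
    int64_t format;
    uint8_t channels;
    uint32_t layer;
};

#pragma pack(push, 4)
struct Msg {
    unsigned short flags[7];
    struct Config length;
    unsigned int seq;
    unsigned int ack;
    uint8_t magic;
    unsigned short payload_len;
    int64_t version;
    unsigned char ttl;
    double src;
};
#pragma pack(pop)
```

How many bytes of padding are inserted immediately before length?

2

Config: 0..8  format  (8B, 8-aligned); 8..9  channels  (1B, 1-aligned); 9..12  -- padding (3B); 12..16  layer  (4B, 4-aligned); sizeof = 16, alignof = 8
0..14  flags  (14B, 2-aligned)
14..16  -- padding (2B)
16..32  length  (16B, 4-aligned)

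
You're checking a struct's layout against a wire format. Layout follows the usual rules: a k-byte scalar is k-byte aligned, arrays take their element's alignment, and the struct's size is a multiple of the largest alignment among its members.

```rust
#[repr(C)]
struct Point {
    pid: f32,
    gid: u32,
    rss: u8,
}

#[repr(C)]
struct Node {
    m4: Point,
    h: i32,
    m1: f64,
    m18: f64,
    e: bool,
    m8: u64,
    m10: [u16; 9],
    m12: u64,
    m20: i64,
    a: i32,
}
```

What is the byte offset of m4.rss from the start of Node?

8

Point: pid at 0 (size 4, align 4) → ends 4; gid at 4 (size 4, align 4) → ends 8; rss at 8 (size 1, align 1) → ends 9; tail pad 3 to reach multiple of 4; total 12 bytes, alignment 4
m4 at 0 (size 12, align 4) → ends 12
within Point: rss at 8
0 + 8 = 8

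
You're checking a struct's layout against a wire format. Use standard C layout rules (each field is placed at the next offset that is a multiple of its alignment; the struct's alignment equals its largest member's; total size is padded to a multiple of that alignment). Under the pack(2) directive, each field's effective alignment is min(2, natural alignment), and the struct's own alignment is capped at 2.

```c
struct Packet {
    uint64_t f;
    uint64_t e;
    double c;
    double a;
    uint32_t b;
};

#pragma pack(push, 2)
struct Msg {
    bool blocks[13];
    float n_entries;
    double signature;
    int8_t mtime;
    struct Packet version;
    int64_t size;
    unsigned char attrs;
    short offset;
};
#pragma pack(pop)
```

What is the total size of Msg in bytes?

80 bytes

Packet: 0..8  f  (8B, 8-aligned); 8..16  e  (8B, 8-aligned); 16..24  c  (8B, 8-aligned); 24..32  a  (8B, 8-aligned); 32..36  b  (4B, 4-aligned); 36..40  -- tail padding (4B); sizeof = 40, alignof = 8
0..13  blocks  (13B, 1-aligned)
13..14  -- padding (1B)
14..18  n_entries  (4B, 2-aligned)
18..26  signature  (8B, 2-aligned)
26..27  mtime  (1B, 1-aligned)
27..28  -- padding (1B)
28..68  version  (40B, 2-aligned)
68..76  size  (8B, 2-aligned)
76..77  attrs  (1B, 1-aligned)
77..78  -- padding (1B)
78..80  offset  (2B, 2-aligned)
sizeof = 80, alignof = 2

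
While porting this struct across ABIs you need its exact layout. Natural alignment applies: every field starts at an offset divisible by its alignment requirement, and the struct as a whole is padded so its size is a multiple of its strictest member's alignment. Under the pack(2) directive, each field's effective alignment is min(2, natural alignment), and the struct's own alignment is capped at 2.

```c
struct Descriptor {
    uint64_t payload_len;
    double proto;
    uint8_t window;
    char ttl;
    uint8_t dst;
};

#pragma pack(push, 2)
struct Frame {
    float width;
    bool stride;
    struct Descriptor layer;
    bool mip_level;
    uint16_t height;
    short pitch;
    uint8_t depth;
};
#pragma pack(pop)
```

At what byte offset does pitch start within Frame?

34

Descriptor: @0: payload_len [8B, align 8] → 8; @8: proto [8B, align 8] → 16; @16: window [1B, align 1] → 17; @17: ttl [1B, align 1] → 18; @18: dst [1B, align 1] → 19; +5 tail pad (align 8); size 24, align 8
@0: width [4B, align 2] → 4
@4: stride [1B, align 1] → 5
+1 pad (align 2)
@6: layer [24B, align 2] → 30
@30: mip_level [1B, align 1] → 31
+1 pad (align 2)
@32: height [2B, align 2] → 34
@34: pitch [2B, align 2] → 36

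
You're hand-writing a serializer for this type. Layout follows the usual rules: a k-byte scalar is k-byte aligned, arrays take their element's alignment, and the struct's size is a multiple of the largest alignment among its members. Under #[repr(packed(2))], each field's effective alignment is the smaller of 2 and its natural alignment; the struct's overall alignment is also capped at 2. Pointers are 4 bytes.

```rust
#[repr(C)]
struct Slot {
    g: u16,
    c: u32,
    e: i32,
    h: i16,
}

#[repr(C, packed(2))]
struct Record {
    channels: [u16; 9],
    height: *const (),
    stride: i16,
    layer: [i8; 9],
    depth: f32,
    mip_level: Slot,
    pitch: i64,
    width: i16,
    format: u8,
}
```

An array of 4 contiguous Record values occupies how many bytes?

Slot: @0: g [2B, align 2] → 2; +2 pad (align 4); @4: c [4B, align 4] → 8; @8: e [4B, align 4] → 12; @12: h [2B, align 2] → 14; +2 tail pad (align 4); size 16, align 4
@0: channels [18B, align 2] → 18
@18: height [4B, align 2] → 22
@22: stride [2B, align 2] → 24
@24: layer [9B, align 1] → 33
+1 pad (align 2)
@34: depth [4B, align 2] → 38
@38: mip_level [16B, align 2] → 54
@54: pitch [8B, align 2] → 62
@62: width [2B, align 2] → 64
@64: format [1B, align 1] → 65
+1 tail pad (align 2)
size 66, align 2
array of 4: 4 × 66 = 264

264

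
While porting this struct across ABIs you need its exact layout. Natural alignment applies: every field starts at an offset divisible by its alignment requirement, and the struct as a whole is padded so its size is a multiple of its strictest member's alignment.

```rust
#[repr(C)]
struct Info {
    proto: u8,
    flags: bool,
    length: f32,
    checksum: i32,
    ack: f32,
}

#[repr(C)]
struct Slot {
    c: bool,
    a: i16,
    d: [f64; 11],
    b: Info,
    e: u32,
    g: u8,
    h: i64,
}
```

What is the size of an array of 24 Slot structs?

Info: 0..1  proto  (1B, 1-aligned); 1..2  flags  (1B, 1-aligned); 2..4  -- padding (2B); 4..8  length  (4B, 4-aligned); 8..12  checksum  (4B, 4-aligned); 12..16  ack  (4B, 4-aligned); sizeof = 16, alignof = 4
0..1  c  (1B, 1-aligned)
1..2  -- padding (1B)
2..4  a  (2B, 2-aligned)
4..8  -- padding (4B)
8..96  d  (88B, 8-aligned)
96..112  b  (16B, 4-aligned)
112..116  e  (4B, 4-aligned)
116..117  g  (1B, 1-aligned)
117..120  -- padding (3B)
120..128  h  (8B, 8-aligned)
sizeof = 128, alignof = 8
array of 24: 24 × 128 = 3072

3072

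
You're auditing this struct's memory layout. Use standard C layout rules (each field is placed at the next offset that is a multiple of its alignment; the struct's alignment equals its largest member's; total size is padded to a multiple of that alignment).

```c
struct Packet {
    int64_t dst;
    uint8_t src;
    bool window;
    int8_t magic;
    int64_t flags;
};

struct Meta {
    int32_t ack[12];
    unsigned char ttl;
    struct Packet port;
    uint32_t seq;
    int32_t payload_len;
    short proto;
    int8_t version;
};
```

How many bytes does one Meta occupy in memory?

Packet: 0..8  dst  (8B, 8-aligned); 8..9  src  (1B, 1-aligned); 9..10  window  (1B, 1-aligned); 10..11  magic  (1B, 1-aligned); 11..16  -- padding (5B); 16..24  flags  (8B, 8-aligned); sizeof = 24, alignof = 8
0..48  ack  (48B, 4-aligned)
48..49  ttl  (1B, 1-aligned)
49..56  -- padding (7B)
56..80  port  (24B, 8-aligned)
80..84  seq  (4B, 4-aligned)
84..88  payload_len  (4B, 4-aligned)
88..90  proto  (2B, 2-aligned)
90..91  version  (1B, 1-aligned)
91..96  -- tail padding (5B)
sizeof = 96, alignof = 8

96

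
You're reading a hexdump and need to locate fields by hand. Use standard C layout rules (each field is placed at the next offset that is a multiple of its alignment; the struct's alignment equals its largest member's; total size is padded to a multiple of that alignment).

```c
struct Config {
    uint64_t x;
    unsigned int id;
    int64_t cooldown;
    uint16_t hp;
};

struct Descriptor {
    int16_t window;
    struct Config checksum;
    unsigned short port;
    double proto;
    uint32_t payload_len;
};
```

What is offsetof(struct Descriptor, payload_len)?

56

Config: 0..8  x  (8B, 8-aligned); 8..12  id  (4B, 4-aligned); 12..16  -- padding (4B); 16..24  cooldown  (8B, 8-aligned); 24..26  hp  (2B, 2-aligned); 26..32  -- tail padding (6B); sizeof = 32, alignof = 8
0..2  window  (2B, 2-aligned)
2..8  -- padding (6B)
8..40  checksum  (32B, 8-aligned)
40..42  port  (2B, 2-aligned)
42..48  -- padding (6B)
48..56  proto  (8B, 8-aligned)
56..60  payload_len  (4B, 4-aligned)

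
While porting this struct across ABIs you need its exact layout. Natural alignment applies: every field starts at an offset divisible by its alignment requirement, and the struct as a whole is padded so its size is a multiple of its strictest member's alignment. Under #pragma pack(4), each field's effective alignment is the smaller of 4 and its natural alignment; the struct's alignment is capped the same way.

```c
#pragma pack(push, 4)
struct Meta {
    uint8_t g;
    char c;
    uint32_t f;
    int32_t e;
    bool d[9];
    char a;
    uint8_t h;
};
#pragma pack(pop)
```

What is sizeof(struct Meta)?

24

g at 0 (size 1, align 1) → ends 1
c at 1 (size 1, align 1) → ends 2
pad 2 to align 4 for f
f at 4 (size 4, align 4) → ends 8
e at 8 (size 4, align 4) → ends 12
d at 12 (size 9, align 1) → ends 21
a at 21 (size 1, align 1) → ends 22
h at 22 (size 1, align 1) → ends 23
tail pad 1 to reach multiple of 4
total 24 bytes, alignment 4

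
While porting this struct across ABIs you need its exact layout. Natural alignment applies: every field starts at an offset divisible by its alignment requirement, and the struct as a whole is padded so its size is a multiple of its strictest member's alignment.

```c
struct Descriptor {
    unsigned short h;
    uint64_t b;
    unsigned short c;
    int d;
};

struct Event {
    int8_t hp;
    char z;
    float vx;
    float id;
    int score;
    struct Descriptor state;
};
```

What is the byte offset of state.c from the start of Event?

Descriptor: @0: h [2B, align 2] → 2; +6 pad (align 8); @8: b [8B, align 8] → 16; @16: c [2B, align 2] → 18; +2 pad (align 4); @20: d [4B, align 4] → 24; size 24, align 8
@0: hp [1B, align 1] → 1
@1: z [1B, align 1] → 2
+2 pad (align 4)
@4: vx [4B, align 4] → 8
@8: id [4B, align 4] → 12
@12: score [4B, align 4] → 16
@16: state [24B, align 8] → 40
within Descriptor: c at 16
16 + 16 = 32

32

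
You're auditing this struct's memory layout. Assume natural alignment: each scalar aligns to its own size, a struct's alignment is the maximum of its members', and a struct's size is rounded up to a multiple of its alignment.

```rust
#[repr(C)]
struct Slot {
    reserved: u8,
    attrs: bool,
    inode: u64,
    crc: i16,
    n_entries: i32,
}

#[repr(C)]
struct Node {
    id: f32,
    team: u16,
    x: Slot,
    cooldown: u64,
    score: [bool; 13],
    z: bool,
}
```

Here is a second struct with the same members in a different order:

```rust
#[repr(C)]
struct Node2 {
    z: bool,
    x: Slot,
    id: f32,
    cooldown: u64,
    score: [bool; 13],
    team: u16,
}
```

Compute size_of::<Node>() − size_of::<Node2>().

-8

Slot: 0..1  reserved  (1B, 1-aligned); 1..2  attrs  (1B, 1-aligned); 2..8  -- padding (6B); 8..16  inode  (8B, 8-aligned); 16..18  crc  (2B, 2-aligned); 18..20  -- padding (2B); 20..24  n_entries  (4B, 4-aligned); sizeof = 24, alignof = 8
0..4  id  (4B, 4-aligned)
4..6  team  (2B, 2-aligned)
6..8  -- padding (2B)
8..32  x  (24B, 8-aligned)
32..40  cooldown  (8B, 8-aligned)
40..53  score  (13B, 1-aligned)
53..54  z  (1B, 1-aligned)
54..56  -- tail padding (2B)
sizeof = 56, alignof = 8
— Node2 —
0..1  z  (1B, 1-aligned)
1..8  -- padding (7B)
8..32  x  (24B, 8-aligned)
32..36  id  (4B, 4-aligned)
36..40  -- padding (4B)
40..48  cooldown  (8B, 8-aligned)
48..61  score  (13B, 1-aligned)
61..62  -- padding (1B)
62..64  team  (2B, 2-aligned)
sizeof = 64, alignof = 8
56 − 64 = -8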